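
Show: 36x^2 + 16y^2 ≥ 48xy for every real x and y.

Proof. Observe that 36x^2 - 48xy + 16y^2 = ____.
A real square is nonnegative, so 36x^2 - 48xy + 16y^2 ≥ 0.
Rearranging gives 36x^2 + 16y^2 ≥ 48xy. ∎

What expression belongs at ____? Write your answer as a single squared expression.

36x^2 - 48xy + 16y^2 is a perfect-square trinomial: the outer terms are (6x)^2 and (4y)^2, and the cross term is -2·6x·4y.
So 36x^2 - 48xy + 16y^2 = (6x - 4y)^2 ≥ 0.

(6x - 4y)^2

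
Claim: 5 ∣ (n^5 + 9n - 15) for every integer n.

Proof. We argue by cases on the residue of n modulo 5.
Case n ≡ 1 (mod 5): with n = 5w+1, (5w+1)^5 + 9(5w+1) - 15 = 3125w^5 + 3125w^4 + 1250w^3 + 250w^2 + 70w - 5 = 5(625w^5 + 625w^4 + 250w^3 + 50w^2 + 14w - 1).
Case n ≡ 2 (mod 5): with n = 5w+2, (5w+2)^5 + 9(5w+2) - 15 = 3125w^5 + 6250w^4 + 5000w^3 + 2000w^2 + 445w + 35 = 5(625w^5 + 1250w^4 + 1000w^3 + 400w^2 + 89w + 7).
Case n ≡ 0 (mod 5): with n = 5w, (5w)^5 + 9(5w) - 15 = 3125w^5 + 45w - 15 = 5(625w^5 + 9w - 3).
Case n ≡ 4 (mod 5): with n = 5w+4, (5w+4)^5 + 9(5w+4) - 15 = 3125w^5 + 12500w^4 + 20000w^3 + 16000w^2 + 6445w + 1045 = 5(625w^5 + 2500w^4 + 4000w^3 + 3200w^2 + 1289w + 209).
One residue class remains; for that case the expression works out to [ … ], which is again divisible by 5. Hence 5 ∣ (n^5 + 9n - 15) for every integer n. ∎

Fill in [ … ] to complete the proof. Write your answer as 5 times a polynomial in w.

5(625w^5 + 1875w^4 + 2250w^3 + 1350w^2 + 414w + 51)

The residues treated are {1, 2, 0, 4}, so the missing case is n ≡ 3 (mod 5); write n = 5w+3.
Then (5w+3)^5 + 9(5w+3) - 15 = 3125w^5 + 9375w^4 + 11250w^3 + 6750w^2 + 2070w + 255 = 5(625w^5 + 1875w^4 + 2250w^3 + 1350w^2 + 414w + 51).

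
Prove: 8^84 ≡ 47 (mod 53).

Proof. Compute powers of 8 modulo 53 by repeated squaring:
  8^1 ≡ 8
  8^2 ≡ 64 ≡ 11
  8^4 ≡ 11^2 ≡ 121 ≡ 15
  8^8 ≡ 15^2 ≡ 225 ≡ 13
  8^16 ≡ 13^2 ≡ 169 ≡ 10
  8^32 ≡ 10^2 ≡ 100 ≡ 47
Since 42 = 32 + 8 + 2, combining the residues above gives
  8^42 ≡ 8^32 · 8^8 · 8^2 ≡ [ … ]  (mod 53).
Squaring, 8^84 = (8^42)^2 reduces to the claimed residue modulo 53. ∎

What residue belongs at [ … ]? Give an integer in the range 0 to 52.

Multiply the listed residues: 47 · 13 · 11 = 611 → 6721.
Reducing modulo 53: 6721 = 126·53 + 43, so 8^42 ≡ 43.

43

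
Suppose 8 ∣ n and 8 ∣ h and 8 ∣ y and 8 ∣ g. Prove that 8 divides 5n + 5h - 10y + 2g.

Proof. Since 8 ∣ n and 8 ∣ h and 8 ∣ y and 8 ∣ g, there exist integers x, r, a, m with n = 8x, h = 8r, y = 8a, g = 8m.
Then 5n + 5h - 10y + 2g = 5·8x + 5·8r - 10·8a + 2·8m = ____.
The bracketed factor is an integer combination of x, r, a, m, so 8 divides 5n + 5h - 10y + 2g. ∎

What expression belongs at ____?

Each term has a factor of 8: 5·8x + 5·8r - 10·8a + 2·8m = 8·(-10a + 2m + 5r + 5x).
Since -10a + 2m + 5r + 5x is an integer, 8 ∣ (5n + 5h - 10y + 2g).

8(-10a + 2m + 5r + 5x)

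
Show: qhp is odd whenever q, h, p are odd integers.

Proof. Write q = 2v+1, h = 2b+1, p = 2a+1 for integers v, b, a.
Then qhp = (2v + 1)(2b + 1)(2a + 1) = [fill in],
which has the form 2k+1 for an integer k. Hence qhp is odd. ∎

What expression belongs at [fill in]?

(2v + 1)(2b + 1)(2a + 1) = 8abv + 4ab + 4av + 2a + 4bv + 2b + 2v + 1
= 2(4abv + 2ab + 2av + a + 2bv + b + v) + 1.
Since 4abv + 2ab + 2av + a + 2bv + b + v is an integer, the product is of the form 2k+1 for an integer k.

2(4abv + 2ab + 2av + a + 2bv + b + v) + 1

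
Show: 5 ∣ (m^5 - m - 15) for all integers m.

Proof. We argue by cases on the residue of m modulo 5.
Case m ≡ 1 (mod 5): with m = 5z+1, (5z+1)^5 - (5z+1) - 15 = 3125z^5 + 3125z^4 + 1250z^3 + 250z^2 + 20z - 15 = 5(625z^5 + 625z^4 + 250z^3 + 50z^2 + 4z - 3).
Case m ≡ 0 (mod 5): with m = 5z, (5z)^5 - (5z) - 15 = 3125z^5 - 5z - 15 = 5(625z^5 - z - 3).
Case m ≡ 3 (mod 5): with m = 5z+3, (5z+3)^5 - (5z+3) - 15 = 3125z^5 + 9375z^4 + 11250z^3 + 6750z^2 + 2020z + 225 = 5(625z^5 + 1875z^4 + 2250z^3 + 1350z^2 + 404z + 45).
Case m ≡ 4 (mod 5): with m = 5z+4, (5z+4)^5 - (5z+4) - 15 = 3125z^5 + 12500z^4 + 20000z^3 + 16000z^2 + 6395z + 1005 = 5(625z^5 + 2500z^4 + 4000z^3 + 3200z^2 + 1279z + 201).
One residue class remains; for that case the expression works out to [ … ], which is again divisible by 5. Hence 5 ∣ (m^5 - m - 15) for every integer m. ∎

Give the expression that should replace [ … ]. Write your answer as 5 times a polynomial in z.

5(625z^5 + 1250z^4 + 1000z^3 + 400z^2 + 79z + 3)

Only m ≡ 2 (mod 5) is unaccounted for. Put m = 5z+2:
(5z+2)^5 - (5z+2) - 15 expands to 3125z^5 + 6250z^4 + 5000z^3 + 2000z^2 + 395z + 15,
and factoring out 5 leaves 5(625z^5 + 1250z^4 + 1000z^3 + 400z^2 + 79z + 3).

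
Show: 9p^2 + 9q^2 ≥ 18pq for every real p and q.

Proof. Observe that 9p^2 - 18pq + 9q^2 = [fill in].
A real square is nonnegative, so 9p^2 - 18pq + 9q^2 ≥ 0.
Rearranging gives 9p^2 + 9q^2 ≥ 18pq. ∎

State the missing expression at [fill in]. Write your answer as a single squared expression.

(3p - 3q)^2

The leading and trailing coefficients are 3^2 and 3^2, and 18 = 2·3·3, so the trinomial is (3p - 3q)^2.
Hence 9p^2 - 18pq + 9q^2 ≥ 0.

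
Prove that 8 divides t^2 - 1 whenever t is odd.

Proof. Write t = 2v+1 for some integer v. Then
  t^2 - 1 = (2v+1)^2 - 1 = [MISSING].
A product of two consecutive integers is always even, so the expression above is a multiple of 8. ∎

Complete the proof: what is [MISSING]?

4v(v + 1)

(2v+1)^2 - 1 = 4v^2 + 4v + 1 - 1 = 4v^2 + 4v = 4v(v+1).
Since v and v+1 are consecutive, v(v+1) is even, and 4·(even) is a multiple of 8.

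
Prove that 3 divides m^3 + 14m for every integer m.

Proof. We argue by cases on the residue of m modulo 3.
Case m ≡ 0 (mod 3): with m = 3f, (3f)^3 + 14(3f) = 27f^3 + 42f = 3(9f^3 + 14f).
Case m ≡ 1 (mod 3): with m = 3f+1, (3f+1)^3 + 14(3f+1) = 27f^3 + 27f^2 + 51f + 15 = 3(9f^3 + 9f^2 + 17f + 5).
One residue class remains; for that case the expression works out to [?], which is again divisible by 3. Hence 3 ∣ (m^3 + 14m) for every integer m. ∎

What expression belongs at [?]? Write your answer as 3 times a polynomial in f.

3(9f^3 + 18f^2 + 26f + 12)

The residues treated are {0, 1}, so the missing case is m ≡ 2 (mod 3); write m = 3f+2.
Then (3f+2)^3 + 14(3f+2) = 27f^3 + 54f^2 + 78f + 36 = 3(9f^3 + 18f^2 + 26f + 12).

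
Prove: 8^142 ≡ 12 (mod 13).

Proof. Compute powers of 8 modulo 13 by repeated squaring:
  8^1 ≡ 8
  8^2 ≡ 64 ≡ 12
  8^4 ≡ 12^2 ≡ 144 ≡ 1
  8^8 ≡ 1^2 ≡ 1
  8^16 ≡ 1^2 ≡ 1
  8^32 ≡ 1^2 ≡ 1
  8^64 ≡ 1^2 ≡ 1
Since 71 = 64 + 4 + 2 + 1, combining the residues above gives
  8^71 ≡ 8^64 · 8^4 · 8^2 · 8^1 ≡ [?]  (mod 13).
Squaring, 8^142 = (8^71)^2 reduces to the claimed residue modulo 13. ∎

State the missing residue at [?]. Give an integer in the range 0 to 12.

5

8^64 · 8^4 · 8^2 · 8^1 ≡ 1 · 1 · 12 · 8 = 96.
96 mod 13 = 5, so 8^71 ≡ 5 (mod 13).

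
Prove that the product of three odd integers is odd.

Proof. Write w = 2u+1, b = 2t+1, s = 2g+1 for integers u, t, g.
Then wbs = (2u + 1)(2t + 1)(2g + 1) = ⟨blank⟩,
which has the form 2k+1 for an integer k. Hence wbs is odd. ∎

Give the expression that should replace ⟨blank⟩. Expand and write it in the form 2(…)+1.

Expanding: (2u + 1)(2t + 1)(2g + 1) = 8gtu + 4gt + 4gu + 2g + 4tu + 2t + 2u + 1.
Every term except the constant is even, so this is 2(4gtu + 2gt + 2gu + g + 2tu + t + u) + 1,
and 4gtu + 2gt + 2gu + g + 2tu + t + u ∈ ℤ gives the required form.

2(4gtu + 2gt + 2gu + g + 2tu + t + u) + 1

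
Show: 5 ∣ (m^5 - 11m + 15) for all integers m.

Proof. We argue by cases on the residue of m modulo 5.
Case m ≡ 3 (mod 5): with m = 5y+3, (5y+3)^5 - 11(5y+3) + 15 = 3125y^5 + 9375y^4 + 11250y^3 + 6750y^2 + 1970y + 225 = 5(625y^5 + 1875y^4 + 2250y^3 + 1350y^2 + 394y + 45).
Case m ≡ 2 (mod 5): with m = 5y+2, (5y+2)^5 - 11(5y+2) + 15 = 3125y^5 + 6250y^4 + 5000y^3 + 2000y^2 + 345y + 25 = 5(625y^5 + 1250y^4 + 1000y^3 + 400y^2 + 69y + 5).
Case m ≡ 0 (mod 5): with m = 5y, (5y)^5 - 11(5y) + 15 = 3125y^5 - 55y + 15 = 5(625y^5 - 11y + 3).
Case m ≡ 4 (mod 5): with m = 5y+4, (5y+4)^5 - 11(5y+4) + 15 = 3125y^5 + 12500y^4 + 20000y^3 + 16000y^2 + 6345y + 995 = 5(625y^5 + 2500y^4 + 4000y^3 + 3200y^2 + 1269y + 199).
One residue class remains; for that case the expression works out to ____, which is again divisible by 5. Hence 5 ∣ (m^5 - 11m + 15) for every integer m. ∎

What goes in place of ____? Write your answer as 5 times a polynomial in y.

Only m ≡ 1 (mod 5) is unaccounted for. Put m = 5y+1:
(5y+1)^5 - 11(5y+1) + 15 expands to 3125y^5 + 3125y^4 + 1250y^3 + 250y^2 - 30y + 5,
and factoring out 5 leaves 5(625y^5 + 625y^4 + 250y^3 + 50y^2 - 6y + 1).

5(625y^5 + 625y^4 + 250y^3 + 50y^2 - 6y + 1)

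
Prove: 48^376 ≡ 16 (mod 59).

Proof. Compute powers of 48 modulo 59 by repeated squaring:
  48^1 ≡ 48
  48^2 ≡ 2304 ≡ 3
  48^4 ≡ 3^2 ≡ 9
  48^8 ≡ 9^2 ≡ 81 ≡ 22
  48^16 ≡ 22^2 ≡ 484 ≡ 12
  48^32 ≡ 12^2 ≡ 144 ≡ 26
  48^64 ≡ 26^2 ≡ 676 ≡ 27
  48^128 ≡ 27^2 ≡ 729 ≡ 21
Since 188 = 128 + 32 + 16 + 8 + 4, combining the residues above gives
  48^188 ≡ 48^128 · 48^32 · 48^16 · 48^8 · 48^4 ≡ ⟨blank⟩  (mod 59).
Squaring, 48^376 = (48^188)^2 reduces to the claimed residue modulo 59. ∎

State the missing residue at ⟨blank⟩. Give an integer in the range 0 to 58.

4

Multiply the listed residues: 21 · 26 · 12 · 22 · 9 = 546 → 6552 → 144144 → 1297296.
Reducing modulo 59: 1297296 = 21988·59 + 4, so 48^188 ≡ 4.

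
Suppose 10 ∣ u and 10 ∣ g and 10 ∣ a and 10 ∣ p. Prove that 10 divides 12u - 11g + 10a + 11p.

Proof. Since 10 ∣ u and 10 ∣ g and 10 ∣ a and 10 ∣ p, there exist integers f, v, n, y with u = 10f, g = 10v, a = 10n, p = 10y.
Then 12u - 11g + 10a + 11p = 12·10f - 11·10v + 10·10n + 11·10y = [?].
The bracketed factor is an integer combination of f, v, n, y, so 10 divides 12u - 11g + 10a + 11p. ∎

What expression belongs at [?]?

10(12f + 10n - 11v + 11y)

Each term has a factor of 10: 12·10f - 11·10v + 10·10n + 11·10y = 10·(12f + 10n - 11v + 11y).
Since 12f + 10n - 11v + 11y is an integer, 10 ∣ (12u - 11g + 10a + 11p).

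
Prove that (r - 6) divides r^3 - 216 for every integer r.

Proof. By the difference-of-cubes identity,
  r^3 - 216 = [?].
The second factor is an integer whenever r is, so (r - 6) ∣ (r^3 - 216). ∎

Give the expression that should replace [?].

a^3 - b^3 = (a - b)(a^2 + ab + b^2). With a = r, b = 6:
r^3 - 216 = (r - 6)(r^2 + 6r + 36).

(r - 6)(r^2 + 6r + 36)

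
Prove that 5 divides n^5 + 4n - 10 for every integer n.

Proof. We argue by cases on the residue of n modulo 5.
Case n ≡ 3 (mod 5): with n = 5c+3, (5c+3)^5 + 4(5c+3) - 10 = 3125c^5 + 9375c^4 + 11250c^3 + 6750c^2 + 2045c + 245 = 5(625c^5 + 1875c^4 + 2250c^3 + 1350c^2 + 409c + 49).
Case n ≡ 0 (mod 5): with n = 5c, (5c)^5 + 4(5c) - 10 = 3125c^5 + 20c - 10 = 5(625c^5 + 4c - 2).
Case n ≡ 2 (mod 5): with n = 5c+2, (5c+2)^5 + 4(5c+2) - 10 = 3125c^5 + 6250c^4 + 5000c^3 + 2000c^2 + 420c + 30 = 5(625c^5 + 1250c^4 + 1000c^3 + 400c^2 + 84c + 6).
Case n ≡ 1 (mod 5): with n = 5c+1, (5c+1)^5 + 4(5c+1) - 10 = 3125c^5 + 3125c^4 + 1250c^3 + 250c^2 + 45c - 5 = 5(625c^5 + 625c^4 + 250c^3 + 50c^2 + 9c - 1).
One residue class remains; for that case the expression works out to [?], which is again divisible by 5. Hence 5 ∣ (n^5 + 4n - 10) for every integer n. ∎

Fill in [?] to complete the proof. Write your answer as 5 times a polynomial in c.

Only n ≡ 4 (mod 5) is unaccounted for. Put n = 5c+4:
(5c+4)^5 + 4(5c+4) - 10 expands to 3125c^5 + 12500c^4 + 20000c^3 + 16000c^2 + 6420c + 1030,
and factoring out 5 leaves 5(625c^5 + 2500c^4 + 4000c^3 + 3200c^2 + 1284c + 206).

5(625c^5 + 2500c^4 + 4000c^3 + 3200c^2 + 1284c + 206)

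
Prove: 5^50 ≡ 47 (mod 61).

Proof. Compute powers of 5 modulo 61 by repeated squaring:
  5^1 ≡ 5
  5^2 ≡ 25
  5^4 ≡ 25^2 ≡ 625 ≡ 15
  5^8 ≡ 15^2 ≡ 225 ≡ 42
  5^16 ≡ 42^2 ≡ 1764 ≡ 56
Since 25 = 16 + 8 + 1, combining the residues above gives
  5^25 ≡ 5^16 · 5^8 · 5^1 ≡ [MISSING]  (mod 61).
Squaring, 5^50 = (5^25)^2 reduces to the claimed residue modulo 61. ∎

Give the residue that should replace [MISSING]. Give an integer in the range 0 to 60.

48

5^16 · 5^8 · 5^1 ≡ 56 · 42 · 5 = 11760.
11760 mod 61 = 48, so 5^25 ≡ 48 (mod 61).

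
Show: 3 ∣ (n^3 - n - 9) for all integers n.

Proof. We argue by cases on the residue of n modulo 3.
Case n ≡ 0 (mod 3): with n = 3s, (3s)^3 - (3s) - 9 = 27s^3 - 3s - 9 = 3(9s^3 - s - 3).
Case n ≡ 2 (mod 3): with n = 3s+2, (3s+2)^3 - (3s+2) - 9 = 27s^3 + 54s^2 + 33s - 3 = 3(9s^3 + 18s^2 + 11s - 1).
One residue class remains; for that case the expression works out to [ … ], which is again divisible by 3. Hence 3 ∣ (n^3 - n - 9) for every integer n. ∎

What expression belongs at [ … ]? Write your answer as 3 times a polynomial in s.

3(9s^3 + 9s^2 + 2s - 3)

Only n ≡ 1 (mod 3) is unaccounted for. Put n = 3s+1:
(3s+1)^3 - (3s+1) - 9 expands to 27s^3 + 27s^2 + 6s - 9,
and factoring out 3 leaves 3(9s^3 + 9s^2 + 2s - 3).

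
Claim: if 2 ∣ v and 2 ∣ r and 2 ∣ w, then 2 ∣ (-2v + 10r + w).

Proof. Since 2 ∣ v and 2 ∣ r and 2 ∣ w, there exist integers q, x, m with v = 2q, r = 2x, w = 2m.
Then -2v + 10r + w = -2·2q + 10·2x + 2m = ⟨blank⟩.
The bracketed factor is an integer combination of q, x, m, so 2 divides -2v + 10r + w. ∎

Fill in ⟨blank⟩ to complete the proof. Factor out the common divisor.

Pull the common 2 out of every term: -2·2q + 10·2x + 2m = 2(m - 2q + 10x).
m - 2q + 10x is an integer, which exhibits the divisibility.

2(m - 2q + 10x)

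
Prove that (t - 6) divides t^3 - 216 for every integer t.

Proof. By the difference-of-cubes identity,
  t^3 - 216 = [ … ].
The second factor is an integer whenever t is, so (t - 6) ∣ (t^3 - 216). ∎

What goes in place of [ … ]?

a^3 - b^3 = (a - b)(a^2 + ab + b^2). With a = t, b = 6:
t^3 - 216 = (t - 6)(t^2 + 6t + 36).

(t - 6)(t^2 + 6t + 36)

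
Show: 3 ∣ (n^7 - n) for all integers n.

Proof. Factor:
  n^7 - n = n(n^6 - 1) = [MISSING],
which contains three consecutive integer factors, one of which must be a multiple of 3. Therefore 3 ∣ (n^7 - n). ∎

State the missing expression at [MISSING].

n^6 - 1 = (n^2 - 1)(n^4 + n^2 + 1), and n^2 - 1 = (n-1)(n+1).
So n(n^6 - 1) = (n - 1)n(n + 1)(n^4 + n^2 + 1).

(n - 1)n(n + 1)(n^4 + n^2 + 1)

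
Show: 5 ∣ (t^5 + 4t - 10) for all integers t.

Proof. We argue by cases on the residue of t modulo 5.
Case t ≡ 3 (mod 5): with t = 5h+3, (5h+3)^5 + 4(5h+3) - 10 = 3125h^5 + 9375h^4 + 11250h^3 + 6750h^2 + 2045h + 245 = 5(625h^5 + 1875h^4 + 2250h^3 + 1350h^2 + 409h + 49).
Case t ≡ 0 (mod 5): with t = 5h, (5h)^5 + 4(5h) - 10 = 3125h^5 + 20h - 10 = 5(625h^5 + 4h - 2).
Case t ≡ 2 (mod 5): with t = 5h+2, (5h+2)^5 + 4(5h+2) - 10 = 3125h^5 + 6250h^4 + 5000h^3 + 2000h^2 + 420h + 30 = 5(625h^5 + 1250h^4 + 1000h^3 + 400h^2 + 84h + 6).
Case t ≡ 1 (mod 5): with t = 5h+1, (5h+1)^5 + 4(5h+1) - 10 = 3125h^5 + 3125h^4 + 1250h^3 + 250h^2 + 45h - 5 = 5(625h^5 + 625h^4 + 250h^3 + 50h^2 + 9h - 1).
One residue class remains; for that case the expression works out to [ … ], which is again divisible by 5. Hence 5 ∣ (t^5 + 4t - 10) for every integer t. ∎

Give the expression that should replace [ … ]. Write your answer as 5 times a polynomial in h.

Only t ≡ 4 (mod 5) is unaccounted for. Put t = 5h+4:
(5h+4)^5 + 4(5h+4) - 10 expands to 3125h^5 + 12500h^4 + 20000h^3 + 16000h^2 + 6420h + 1030,
and factoring out 5 leaves 5(625h^5 + 2500h^4 + 4000h^3 + 3200h^2 + 1284h + 206).

5(625h^5 + 2500h^4 + 4000h^3 + 3200h^2 + 1284h + 206)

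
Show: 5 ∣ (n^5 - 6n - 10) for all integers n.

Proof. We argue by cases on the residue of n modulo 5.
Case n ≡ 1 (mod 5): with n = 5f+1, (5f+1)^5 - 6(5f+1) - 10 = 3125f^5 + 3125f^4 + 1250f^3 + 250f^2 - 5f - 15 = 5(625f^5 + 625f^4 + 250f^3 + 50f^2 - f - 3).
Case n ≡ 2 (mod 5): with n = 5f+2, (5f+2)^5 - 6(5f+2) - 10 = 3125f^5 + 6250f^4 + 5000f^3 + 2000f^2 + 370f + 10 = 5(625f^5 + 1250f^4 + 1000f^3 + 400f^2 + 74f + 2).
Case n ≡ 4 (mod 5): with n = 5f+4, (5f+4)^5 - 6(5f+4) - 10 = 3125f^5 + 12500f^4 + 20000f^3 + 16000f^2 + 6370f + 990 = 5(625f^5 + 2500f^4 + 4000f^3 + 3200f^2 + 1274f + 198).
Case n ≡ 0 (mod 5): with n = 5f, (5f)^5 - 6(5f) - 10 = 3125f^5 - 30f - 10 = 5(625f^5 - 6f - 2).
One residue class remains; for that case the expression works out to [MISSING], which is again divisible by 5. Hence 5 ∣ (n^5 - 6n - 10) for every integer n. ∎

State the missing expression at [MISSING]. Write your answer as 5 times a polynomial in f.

5(625f^5 + 1875f^4 + 2250f^3 + 1350f^2 + 399f + 43)

Only n ≡ 3 (mod 5) is unaccounted for. Put n = 5f+3:
(5f+3)^5 - 6(5f+3) - 10 expands to 3125f^5 + 9375f^4 + 11250f^3 + 6750f^2 + 1995f + 215,
and factoring out 5 leaves 5(625f^5 + 1875f^4 + 2250f^3 + 1350f^2 + 399f + 43).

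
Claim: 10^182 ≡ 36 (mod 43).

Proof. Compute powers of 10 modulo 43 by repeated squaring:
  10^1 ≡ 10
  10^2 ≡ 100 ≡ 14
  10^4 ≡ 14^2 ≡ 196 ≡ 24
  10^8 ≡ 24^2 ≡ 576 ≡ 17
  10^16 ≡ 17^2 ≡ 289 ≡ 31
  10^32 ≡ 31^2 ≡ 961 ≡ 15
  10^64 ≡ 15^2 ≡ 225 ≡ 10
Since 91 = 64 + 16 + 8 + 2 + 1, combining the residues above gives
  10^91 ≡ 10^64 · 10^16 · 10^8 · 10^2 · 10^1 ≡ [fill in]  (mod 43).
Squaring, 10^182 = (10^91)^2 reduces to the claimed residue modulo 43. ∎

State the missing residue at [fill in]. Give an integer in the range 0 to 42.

Multiply the listed residues: 10 · 31 · 17 · 14 · 10 = 310 → 5270 → 73780 → 737800.
Reducing modulo 43: 737800 = 17158·43 + 6, so 10^91 ≡ 6.

6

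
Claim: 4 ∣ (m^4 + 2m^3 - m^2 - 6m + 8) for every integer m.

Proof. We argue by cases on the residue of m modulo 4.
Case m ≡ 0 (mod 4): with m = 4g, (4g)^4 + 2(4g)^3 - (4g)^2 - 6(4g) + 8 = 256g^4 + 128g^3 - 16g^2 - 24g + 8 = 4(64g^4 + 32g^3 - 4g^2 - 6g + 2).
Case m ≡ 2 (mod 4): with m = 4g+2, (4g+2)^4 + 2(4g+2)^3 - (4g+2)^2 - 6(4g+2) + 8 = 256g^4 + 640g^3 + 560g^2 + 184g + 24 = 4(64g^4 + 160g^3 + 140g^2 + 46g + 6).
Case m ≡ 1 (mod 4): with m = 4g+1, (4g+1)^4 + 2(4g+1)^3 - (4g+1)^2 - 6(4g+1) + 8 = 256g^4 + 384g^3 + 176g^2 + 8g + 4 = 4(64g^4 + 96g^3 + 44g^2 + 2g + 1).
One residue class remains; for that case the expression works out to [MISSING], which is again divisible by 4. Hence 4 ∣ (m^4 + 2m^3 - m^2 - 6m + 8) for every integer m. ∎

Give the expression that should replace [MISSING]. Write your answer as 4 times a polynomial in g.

The residues treated are {0, 2, 1}, so the missing case is m ≡ 3 (mod 4); write m = 4g+3.
Then (4g+3)^4 + 2(4g+3)^3 - (4g+3)^2 - 6(4g+3) + 8 = 256g^4 + 896g^3 + 1136g^2 + 600g + 116 = 4(64g^4 + 224g^3 + 284g^2 + 150g + 29).

4(64g^4 + 224g^3 + 284g^2 + 150g + 29)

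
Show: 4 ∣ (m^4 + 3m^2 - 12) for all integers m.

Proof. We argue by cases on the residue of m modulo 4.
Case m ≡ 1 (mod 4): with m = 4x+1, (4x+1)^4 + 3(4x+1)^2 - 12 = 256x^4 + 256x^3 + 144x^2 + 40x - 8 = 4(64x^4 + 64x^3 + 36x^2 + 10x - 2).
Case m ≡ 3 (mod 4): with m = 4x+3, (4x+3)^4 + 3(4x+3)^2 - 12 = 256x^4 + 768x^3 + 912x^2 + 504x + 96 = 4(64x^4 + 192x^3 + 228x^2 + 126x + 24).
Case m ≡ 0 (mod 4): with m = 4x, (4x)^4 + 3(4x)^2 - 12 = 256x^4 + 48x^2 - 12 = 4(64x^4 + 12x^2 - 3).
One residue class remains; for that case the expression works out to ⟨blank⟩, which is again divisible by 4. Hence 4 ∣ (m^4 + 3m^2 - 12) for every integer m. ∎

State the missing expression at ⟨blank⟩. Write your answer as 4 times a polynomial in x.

Only m ≡ 2 (mod 4) is unaccounted for. Put m = 4x+2:
(4x+2)^4 + 3(4x+2)^2 - 12 expands to 256x^4 + 512x^3 + 432x^2 + 176x + 16,
and factoring out 4 leaves 4(64x^4 + 128x^3 + 108x^2 + 44x + 4).

4(64x^4 + 128x^3 + 108x^2 + 44x + 4)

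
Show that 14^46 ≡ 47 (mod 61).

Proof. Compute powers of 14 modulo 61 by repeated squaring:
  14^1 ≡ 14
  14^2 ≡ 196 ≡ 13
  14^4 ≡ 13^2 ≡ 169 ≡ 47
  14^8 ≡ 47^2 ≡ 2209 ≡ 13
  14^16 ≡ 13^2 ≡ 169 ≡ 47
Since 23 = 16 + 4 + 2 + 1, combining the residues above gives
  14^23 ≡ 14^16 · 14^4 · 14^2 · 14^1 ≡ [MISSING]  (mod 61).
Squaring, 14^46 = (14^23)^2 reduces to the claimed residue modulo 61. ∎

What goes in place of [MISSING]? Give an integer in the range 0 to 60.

48

Multiply the listed residues: 47 · 47 · 13 · 14 = 2209 → 28717 → 402038.
Reducing modulo 61: 402038 = 6590·61 + 48, so 14^23 ≡ 48.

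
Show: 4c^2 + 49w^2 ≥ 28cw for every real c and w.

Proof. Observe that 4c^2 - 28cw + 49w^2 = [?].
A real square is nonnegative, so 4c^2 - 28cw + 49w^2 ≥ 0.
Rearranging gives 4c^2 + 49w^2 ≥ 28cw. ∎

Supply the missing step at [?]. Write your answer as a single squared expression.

4c^2 - 28cw + 49w^2 is a perfect-square trinomial: the outer terms are (2c)^2 and (7w)^2, and the cross term is -2·2c·7w.
So 4c^2 - 28cw + 49w^2 = (2c - 7w)^2 ≥ 0.

(2c - 7w)^2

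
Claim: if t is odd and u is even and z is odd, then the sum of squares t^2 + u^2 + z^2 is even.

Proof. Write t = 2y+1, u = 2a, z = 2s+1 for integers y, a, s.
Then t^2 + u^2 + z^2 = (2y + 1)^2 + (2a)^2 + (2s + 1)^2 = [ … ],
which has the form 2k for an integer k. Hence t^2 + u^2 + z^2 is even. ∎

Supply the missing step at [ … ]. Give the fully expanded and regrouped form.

2(2a^2 + 2s^2 + 2s + 2y^2 + 2y + 1)

Expanding: (2y + 1)^2 + (2a)^2 + (2s + 1)^2 = 4a^2 + 4s^2 + 4s + 4y^2 + 4y + 2.
Every term is even; pulling out the factor of 2 gives 2(2a^2 + 2s^2 + 2s + 2y^2 + 2y + 1).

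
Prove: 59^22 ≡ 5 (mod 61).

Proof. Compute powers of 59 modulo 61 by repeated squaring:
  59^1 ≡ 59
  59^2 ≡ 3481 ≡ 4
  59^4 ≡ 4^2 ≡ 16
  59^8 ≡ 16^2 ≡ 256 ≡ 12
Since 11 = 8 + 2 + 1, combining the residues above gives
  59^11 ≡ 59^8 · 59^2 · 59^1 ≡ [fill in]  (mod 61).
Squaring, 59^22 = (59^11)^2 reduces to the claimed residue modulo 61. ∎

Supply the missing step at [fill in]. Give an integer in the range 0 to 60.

26

59^8 · 59^2 · 59^1 ≡ 12 · 4 · 59 = 2832.
2832 mod 61 = 26, so 59^11 ≡ 26 (mod 61).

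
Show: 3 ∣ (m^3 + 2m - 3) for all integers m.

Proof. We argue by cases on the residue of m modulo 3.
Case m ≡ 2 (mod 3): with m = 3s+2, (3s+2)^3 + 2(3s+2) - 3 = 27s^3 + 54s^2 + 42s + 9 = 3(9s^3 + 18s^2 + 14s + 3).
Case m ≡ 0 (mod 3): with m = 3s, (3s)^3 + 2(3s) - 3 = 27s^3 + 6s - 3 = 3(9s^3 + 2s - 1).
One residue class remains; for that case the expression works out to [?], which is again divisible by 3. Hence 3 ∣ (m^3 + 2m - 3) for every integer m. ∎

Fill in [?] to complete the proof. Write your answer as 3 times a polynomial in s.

The residues treated are {2, 0}, so the missing case is m ≡ 1 (mod 3); write m = 3s+1.
Then (3s+1)^3 + 2(3s+1) - 3 = 27s^3 + 27s^2 + 15s = 3(9s^3 + 9s^2 + 5s).

3(9s^3 + 9s^2 + 5s)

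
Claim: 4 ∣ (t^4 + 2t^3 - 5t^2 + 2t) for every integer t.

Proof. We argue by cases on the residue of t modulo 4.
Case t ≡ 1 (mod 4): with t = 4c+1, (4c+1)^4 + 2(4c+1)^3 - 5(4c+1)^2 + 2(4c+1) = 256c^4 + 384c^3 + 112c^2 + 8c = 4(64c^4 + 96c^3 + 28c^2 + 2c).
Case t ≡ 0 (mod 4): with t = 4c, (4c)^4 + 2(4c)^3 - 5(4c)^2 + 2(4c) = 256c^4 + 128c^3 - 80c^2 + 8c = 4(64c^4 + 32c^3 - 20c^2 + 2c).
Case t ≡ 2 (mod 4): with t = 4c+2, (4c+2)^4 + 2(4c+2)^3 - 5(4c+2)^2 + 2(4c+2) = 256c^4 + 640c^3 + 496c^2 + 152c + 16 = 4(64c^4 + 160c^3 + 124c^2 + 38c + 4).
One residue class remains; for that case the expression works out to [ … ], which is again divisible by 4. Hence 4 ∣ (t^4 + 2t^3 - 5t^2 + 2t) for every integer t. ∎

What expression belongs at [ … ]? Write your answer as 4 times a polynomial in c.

Only t ≡ 3 (mod 4) is unaccounted for. Put t = 4c+3:
(4c+3)^4 + 2(4c+3)^3 - 5(4c+3)^2 + 2(4c+3) expands to 256c^4 + 896c^3 + 1072c^2 + 536c + 96,
and factoring out 4 leaves 4(64c^4 + 224c^3 + 268c^2 + 134c + 24).

4(64c^4 + 224c^3 + 268c^2 + 134c + 24)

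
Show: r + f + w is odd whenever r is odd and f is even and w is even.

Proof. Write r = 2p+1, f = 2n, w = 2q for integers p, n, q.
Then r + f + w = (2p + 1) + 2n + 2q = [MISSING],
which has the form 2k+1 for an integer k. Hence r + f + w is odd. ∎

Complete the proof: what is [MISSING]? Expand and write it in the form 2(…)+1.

(2p + 1) + 2n + 2q = 2n + 2p + 2q + 1
= 2(n + p + q) + 1.
Since n + p + q is an integer, the sum is of the form 2k+1 for an integer k.

2(n + p + q) + 1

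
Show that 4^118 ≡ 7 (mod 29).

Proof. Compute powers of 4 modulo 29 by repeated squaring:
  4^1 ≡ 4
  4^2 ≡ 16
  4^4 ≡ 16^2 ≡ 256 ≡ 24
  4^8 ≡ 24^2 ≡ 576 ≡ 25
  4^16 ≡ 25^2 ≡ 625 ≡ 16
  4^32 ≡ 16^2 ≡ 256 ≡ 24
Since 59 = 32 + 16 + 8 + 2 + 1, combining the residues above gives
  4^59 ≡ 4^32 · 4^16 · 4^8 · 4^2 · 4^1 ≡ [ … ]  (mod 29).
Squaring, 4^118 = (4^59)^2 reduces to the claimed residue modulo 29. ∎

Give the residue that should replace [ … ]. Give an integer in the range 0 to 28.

6

Multiply the listed residues: 24 · 16 · 25 · 16 · 4 = 384 → 9600 → 153600 → 614400.
Reducing modulo 29: 614400 = 21186·29 + 6, so 4^59 ≡ 6.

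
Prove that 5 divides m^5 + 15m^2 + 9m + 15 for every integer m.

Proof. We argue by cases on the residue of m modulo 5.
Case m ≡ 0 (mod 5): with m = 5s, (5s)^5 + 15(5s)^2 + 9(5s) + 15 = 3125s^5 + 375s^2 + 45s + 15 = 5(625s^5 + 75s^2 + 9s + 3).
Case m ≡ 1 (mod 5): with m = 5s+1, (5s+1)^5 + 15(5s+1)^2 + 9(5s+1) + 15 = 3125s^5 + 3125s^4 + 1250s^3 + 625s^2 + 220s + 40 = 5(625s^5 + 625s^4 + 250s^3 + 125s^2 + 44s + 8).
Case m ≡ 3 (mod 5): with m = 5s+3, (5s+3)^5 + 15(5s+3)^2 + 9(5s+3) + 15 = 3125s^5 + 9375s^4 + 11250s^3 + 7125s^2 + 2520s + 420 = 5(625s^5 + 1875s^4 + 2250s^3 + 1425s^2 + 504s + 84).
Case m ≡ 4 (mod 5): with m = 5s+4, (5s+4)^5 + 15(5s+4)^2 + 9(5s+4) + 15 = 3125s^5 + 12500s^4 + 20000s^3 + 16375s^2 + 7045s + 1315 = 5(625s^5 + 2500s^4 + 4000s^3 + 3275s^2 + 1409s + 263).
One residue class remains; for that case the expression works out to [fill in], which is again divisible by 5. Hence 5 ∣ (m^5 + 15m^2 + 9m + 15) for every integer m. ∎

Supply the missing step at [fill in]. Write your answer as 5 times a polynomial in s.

Only m ≡ 2 (mod 5) is unaccounted for. Put m = 5s+2:
(5s+2)^5 + 15(5s+2)^2 + 9(5s+2) + 15 expands to 3125s^5 + 6250s^4 + 5000s^3 + 2375s^2 + 745s + 125,
and factoring out 5 leaves 5(625s^5 + 1250s^4 + 1000s^3 + 475s^2 + 149s + 25).

5(625s^5 + 1250s^4 + 1000s^3 + 475s^2 + 149s + 25)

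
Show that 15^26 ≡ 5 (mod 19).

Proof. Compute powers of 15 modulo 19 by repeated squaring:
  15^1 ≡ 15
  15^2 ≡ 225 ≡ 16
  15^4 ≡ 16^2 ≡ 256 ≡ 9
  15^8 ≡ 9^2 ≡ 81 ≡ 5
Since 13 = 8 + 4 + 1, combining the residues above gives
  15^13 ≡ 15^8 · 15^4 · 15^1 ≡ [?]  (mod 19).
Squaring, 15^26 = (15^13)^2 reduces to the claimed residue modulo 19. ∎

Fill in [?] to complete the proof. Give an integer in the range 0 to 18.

15^8 · 15^4 · 15^1 ≡ 5 · 9 · 15 = 675.
675 mod 19 = 10, so 15^13 ≡ 10 (mod 19).

10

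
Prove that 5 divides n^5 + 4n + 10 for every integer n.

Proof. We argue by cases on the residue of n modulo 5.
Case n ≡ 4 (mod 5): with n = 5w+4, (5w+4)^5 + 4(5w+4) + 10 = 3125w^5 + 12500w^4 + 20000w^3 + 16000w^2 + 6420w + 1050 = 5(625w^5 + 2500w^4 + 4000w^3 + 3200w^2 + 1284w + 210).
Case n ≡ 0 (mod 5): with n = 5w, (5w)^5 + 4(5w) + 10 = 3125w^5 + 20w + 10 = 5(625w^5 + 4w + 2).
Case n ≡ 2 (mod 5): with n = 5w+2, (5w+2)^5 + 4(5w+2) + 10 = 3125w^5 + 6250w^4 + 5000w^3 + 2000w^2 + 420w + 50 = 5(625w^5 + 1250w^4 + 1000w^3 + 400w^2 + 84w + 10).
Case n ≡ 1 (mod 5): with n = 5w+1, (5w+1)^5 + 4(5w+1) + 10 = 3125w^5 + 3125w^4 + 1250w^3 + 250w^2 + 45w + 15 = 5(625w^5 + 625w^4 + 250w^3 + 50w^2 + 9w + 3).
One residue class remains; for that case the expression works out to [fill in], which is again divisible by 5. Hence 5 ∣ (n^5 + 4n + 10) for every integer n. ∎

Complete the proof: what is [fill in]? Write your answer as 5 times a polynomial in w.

Only n ≡ 3 (mod 5) is unaccounted for. Put n = 5w+3:
(5w+3)^5 + 4(5w+3) + 10 expands to 3125w^5 + 9375w^4 + 11250w^3 + 6750w^2 + 2045w + 265,
and factoring out 5 leaves 5(625w^5 + 1875w^4 + 2250w^3 + 1350w^2 + 409w + 53).

5(625w^5 + 1875w^4 + 2250w^3 + 1350w^2 + 409w + 53)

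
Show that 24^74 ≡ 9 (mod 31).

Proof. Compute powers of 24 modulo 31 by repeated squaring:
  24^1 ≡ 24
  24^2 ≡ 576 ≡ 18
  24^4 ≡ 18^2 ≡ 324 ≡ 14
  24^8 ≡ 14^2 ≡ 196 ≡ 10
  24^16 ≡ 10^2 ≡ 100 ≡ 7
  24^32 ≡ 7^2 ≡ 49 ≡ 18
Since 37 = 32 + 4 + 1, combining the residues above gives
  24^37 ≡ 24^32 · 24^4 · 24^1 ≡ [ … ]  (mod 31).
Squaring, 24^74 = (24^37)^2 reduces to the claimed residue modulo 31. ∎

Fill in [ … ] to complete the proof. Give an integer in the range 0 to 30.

3

24^32 · 24^4 · 24^1 ≡ 18 · 14 · 24 = 6048.
6048 mod 31 = 3, so 24^37 ≡ 3 (mod 31).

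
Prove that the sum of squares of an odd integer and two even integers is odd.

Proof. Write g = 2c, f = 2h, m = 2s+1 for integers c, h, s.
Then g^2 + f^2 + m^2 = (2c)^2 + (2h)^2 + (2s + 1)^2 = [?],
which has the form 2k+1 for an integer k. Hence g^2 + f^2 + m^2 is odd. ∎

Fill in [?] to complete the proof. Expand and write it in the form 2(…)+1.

(2c)^2 + (2h)^2 + (2s + 1)^2 = 4c^2 + 4h^2 + 4s^2 + 4s + 1
= 2(2c^2 + 2h^2 + 2s^2 + 2s) + 1.
Since 2c^2 + 2h^2 + 2s^2 + 2s is an integer, the sum of squares is of the form 2k+1 for an integer k.

2(2c^2 + 2h^2 + 2s^2 + 2s) + 1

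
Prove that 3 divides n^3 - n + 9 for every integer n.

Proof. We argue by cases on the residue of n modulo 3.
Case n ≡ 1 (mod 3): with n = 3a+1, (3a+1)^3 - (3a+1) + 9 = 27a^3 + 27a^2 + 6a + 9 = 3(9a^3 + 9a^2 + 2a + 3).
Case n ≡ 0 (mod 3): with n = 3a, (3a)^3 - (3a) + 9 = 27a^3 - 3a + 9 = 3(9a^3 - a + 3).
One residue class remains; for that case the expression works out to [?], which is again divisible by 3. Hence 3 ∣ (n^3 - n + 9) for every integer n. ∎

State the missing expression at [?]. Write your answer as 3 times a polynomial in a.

3(9a^3 + 18a^2 + 11a + 5)

The residues treated are {1, 0}, so the missing case is n ≡ 2 (mod 3); write n = 3a+2.
Then (3a+2)^3 - (3a+2) + 9 = 27a^3 + 54a^2 + 33a + 15 = 3(9a^3 + 18a^2 + 11a + 5).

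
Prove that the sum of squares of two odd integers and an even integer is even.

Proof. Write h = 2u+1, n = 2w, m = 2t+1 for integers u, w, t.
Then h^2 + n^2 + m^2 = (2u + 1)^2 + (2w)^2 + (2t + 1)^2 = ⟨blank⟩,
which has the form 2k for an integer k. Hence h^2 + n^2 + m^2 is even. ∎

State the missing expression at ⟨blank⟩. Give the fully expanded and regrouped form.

Expanding: (2u + 1)^2 + (2w)^2 + (2t + 1)^2 = 4t^2 + 4t + 4u^2 + 4u + 4w^2 + 2.
Every term is even; pulling out the factor of 2 gives 2(2t^2 + 2t + 2u^2 + 2u + 2w^2 + 1).

2(2t^2 + 2t + 2u^2 + 2u + 2w^2 + 1)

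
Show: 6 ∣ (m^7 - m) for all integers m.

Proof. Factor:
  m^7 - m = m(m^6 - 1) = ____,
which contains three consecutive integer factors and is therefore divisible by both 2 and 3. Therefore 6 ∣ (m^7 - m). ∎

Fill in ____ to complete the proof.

m^6 - 1 = (m^2 - 1)(m^4 + m^2 + 1), and m^2 - 1 = (m-1)(m+1).
So m(m^6 - 1) = (m - 1)m(m + 1)(m^4 + m^2 + 1).

(m - 1)m(m + 1)(m^4 + m^2 + 1)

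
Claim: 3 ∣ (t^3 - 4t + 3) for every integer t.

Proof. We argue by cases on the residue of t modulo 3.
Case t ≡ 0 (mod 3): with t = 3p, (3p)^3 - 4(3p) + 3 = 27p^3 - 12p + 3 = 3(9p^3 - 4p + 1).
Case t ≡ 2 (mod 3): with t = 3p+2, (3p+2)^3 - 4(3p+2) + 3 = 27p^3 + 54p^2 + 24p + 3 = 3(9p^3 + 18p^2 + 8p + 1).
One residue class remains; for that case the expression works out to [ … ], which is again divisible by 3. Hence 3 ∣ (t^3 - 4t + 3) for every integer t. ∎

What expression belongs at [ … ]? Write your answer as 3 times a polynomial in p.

3(9p^3 + 9p^2 - p)

Only t ≡ 1 (mod 3) is unaccounted for. Put t = 3p+1:
(3p+1)^3 - 4(3p+1) + 3 expands to 27p^3 + 27p^2 - 3p,
and factoring out 3 leaves 3(9p^3 + 9p^2 - p).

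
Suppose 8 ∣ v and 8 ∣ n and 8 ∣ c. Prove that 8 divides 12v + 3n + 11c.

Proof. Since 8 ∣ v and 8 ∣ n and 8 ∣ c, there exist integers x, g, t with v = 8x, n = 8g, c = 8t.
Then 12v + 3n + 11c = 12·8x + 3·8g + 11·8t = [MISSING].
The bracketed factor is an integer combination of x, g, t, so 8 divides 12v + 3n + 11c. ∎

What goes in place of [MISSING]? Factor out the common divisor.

Pull the common 8 out of every term: 12·8x + 3·8g + 11·8t = 8(3g + 11t + 12x).
3g + 11t + 12x is an integer, which exhibits the divisibility.

8(3g + 11t + 12x)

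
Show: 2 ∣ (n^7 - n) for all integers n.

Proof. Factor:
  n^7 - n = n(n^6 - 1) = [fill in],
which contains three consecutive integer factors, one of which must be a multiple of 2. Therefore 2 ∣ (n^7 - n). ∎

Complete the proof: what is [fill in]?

n^6 - 1 = (n^2 - 1)(n^4 + n^2 + 1), and n^2 - 1 = (n-1)(n+1).
So n(n^6 - 1) = (n - 1)n(n + 1)(n^4 + n^2 + 1).

(n - 1)n(n + 1)(n^4 + n^2 + 1)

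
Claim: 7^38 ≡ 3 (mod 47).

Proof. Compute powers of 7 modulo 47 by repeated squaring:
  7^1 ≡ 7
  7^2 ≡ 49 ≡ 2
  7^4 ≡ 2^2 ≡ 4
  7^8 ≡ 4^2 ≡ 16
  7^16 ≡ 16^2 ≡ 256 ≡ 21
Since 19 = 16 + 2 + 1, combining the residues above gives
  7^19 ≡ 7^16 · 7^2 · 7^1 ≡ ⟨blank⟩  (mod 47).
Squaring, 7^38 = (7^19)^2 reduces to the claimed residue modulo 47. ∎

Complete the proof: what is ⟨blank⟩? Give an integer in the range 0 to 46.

12

7^16 · 7^2 · 7^1 ≡ 21 · 2 · 7 = 294.
294 mod 47 = 12, so 7^19 ≡ 12 (mod 47).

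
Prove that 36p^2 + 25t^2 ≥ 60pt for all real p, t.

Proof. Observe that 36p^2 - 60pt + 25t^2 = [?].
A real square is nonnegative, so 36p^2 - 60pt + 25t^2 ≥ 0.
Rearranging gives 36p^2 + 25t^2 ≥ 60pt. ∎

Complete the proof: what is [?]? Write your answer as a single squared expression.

36p^2 - 60pt + 25t^2 is a perfect-square trinomial: the outer terms are (6p)^2 and (5t)^2, and the cross term is -2·6p·5t.
So 36p^2 - 60pt + 25t^2 = (6p - 5t)^2 ≥ 0.

(6p - 5t)^2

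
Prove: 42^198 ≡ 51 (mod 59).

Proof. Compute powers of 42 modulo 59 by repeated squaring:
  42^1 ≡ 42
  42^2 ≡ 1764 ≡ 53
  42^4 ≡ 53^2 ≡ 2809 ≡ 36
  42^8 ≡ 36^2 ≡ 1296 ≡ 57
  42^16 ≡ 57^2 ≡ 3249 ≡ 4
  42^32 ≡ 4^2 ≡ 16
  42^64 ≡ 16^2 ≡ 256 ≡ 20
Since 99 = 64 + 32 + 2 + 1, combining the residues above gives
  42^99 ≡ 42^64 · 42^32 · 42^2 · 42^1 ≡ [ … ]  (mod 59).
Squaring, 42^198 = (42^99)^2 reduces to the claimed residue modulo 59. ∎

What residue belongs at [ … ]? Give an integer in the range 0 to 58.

42^64 · 42^32 · 42^2 · 42^1 ≡ 20 · 16 · 53 · 42 = 712320.
712320 mod 59 = 13, so 42^99 ≡ 13 (mod 59).

13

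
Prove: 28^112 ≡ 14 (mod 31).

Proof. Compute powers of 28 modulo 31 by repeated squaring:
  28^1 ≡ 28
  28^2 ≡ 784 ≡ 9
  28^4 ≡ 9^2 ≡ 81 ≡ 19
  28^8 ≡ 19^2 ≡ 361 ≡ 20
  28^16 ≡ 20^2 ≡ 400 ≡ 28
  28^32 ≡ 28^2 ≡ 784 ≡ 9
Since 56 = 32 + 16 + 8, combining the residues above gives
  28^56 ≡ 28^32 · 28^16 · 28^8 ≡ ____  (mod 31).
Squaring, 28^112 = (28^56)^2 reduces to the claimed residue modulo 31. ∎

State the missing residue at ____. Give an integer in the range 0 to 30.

18

28^32 · 28^16 · 28^8 ≡ 9 · 28 · 20 = 5040.
5040 mod 31 = 18, so 28^56 ≡ 18 (mod 31).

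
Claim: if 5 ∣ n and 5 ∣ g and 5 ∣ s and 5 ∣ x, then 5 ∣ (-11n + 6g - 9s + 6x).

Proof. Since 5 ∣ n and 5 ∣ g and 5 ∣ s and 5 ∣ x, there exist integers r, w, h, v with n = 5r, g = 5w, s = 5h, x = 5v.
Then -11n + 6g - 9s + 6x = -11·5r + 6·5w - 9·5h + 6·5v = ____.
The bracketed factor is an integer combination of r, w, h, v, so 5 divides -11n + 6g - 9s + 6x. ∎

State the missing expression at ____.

5(-9h - 11r + 6v + 6w)

Pull the common 5 out of every term: -11·5r + 6·5w - 9·5h + 6·5v = 5(-9h - 11r + 6v + 6w).
-9h - 11r + 6v + 6w is an integer, which exhibits the divisibility.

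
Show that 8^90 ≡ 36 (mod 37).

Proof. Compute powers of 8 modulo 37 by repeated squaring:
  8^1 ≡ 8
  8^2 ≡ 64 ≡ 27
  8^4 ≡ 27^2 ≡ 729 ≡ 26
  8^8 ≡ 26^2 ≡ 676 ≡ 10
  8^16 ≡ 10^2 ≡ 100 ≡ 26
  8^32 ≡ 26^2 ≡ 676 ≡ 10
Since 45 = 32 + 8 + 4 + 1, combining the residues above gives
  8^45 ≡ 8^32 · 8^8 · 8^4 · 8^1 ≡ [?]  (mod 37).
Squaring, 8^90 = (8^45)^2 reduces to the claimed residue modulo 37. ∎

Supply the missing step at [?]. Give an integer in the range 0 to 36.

6

8^32 · 8^8 · 8^4 · 8^1 ≡ 10 · 10 · 26 · 8 = 20800.
20800 mod 37 = 6, so 8^45 ≡ 6 (mod 37).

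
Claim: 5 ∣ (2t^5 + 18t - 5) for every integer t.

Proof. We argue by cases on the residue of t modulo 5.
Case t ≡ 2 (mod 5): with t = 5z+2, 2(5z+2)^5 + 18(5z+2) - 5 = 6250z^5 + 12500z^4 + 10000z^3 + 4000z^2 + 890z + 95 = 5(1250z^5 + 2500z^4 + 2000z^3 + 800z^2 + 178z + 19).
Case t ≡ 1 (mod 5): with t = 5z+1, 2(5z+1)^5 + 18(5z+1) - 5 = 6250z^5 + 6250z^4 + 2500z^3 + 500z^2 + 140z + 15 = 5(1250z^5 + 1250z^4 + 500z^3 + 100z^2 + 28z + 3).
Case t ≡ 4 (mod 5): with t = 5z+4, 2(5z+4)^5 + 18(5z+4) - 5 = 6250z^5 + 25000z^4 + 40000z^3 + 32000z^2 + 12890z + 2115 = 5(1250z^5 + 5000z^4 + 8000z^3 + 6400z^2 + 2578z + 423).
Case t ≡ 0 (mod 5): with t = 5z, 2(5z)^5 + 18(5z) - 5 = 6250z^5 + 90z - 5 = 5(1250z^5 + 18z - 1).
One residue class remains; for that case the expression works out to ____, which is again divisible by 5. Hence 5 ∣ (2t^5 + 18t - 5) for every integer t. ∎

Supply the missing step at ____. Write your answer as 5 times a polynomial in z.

The residues treated are {2, 1, 4, 0}, so the missing case is t ≡ 3 (mod 5); write t = 5z+3.
Then 2(5z+3)^5 + 18(5z+3) - 5 = 6250z^5 + 18750z^4 + 22500z^3 + 13500z^2 + 4140z + 535 = 5(1250z^5 + 3750z^4 + 4500z^3 + 2700z^2 + 828z + 107).

5(1250z^5 + 3750z^4 + 4500z^3 + 2700z^2 + 828z + 107)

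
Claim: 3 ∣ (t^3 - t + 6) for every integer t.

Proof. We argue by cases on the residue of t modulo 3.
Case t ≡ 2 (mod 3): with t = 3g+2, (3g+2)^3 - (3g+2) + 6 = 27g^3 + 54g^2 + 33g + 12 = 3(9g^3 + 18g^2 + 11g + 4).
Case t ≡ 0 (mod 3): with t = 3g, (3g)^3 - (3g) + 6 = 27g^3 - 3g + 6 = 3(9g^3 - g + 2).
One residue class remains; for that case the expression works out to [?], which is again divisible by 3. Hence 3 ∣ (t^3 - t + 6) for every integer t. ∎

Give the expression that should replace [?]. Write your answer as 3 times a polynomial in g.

Only t ≡ 1 (mod 3) is unaccounted for. Put t = 3g+1:
(3g+1)^3 - (3g+1) + 6 expands to 27g^3 + 27g^2 + 6g + 6,
and factoring out 3 leaves 3(9g^3 + 9g^2 + 2g + 2).

3(9g^3 + 9g^2 + 2g + 2)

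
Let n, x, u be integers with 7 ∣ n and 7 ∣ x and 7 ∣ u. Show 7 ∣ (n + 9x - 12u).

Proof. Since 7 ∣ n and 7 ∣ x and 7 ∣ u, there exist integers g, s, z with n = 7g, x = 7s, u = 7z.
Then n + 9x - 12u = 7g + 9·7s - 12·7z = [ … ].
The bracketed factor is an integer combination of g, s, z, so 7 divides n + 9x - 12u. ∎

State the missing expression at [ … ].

Each term has a factor of 7: 7g + 9·7s - 12·7z = 7·(g + 9s - 12z).
Since g + 9s - 12z is an integer, 7 ∣ (n + 9x - 12u).

7(g + 9s - 12z)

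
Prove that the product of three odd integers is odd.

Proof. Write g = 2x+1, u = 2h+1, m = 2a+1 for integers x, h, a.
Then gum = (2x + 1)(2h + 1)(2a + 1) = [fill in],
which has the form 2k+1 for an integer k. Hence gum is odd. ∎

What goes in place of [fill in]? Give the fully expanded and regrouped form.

Expanding: (2x + 1)(2h + 1)(2a + 1) = 8ahx + 4ah + 4ax + 2a + 4hx + 2h + 2x + 1.
Every term except the constant is even, so this is 2(4ahx + 2ah + 2ax + a + 2hx + h + x) + 1,
and 4ahx + 2ah + 2ax + a + 2hx + h + x ∈ ℤ gives the required form.

2(4ahx + 2ah + 2ax + a + 2hx + h + x) + 1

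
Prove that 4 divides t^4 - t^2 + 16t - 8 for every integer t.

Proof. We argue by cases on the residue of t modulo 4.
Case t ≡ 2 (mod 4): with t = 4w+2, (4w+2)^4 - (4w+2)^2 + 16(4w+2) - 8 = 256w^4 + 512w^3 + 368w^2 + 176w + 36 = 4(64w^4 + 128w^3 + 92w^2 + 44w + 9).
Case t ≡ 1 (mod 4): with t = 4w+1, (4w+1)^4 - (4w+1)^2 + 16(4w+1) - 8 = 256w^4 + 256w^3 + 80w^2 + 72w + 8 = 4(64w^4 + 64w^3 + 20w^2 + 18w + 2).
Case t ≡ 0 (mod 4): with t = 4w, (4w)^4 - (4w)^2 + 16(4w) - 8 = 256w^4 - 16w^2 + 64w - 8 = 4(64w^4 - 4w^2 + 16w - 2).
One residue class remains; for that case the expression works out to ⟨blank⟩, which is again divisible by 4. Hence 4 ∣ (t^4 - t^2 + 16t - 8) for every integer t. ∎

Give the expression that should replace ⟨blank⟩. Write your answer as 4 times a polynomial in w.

The residues treated are {2, 1, 0}, so the missing case is t ≡ 3 (mod 4); write t = 4w+3.
Then (4w+3)^4 - (4w+3)^2 + 16(4w+3) - 8 = 256w^4 + 768w^3 + 848w^2 + 472w + 112 = 4(64w^4 + 192w^3 + 212w^2 + 118w + 28).

4(64w^4 + 192w^3 + 212w^2 + 118w + 28)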